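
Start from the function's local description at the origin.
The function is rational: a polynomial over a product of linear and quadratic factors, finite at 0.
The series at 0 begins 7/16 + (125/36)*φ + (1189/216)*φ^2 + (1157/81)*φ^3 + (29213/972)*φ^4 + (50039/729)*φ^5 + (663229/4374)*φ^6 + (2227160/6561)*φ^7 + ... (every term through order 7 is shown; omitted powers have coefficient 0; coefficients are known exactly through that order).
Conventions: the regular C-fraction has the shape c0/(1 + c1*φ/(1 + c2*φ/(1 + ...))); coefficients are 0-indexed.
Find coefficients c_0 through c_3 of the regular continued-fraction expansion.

The regular C-fraction coefficients are [7/16, -500/63, 100031/15750, 63/250].

Taylor coefficients (read off): a_0 = 7/16, a_1 = 125/36, a_2 = 1189/216, a_3 = 1157/81.
c0 = a_0 = 7/16. Peel one level at a time: if S = 1 + c*φ/S' with S'(0) = 1, then c is the φ-coefficient of S and S' = c*φ/(S - 1).
S_1 = c0/f = 1 + (-500/63)*φ + (200062/3969)*φ^2 + ...; c1 = -500/63.
S_2 = c1*φ/(S_1 - 1) = 1 + (100031/15750)*φ + (-100031/62500)*φ^2 + ...; c2 = 100031/15750.
S_3 = c2*φ/(S_2 - 1) = 1 + (63/250)*φ + ...; c3 = 63/250.


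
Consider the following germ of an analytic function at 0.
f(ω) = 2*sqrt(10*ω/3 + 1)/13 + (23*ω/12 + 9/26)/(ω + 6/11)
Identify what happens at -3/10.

The term (2/13)*sqrt(1 - ω/(-3/10)) has argument 1 - -3/10/(-3/10) = 0 at -3/10: a square-root (algebraic, two-sheeted) branch point; the remaining terms are analytic or single-valued there.

The point is an algebraic (square-root) branch point.


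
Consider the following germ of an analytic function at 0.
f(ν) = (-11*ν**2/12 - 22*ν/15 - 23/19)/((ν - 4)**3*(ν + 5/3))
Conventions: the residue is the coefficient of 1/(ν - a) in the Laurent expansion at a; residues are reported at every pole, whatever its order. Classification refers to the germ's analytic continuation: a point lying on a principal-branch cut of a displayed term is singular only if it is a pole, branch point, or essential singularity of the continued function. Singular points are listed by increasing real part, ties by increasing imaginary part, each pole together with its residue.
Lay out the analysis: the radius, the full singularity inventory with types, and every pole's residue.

Radius of convergence at 0: 5/3.
At -5/3: a pole of order 1; residue 2693/373388.
At 4: a pole of order 3; residue -2693/373388.

Denominator factor (ν + 5/3): pole of order 1 at -5/3, modulus 5/3.
Denominator factor (ν - 4)^3: pole of order 3 at 4, modulus 4.
The radius of convergence is the smallest modulus among the singular points: 5/3.
At the order-1 pole -5/3 set g(ν) = (ν - (-5/3))*f(ν) = (-11*ν**2/12 - 22*ν/15 - 23/19)/(ν - 4)**3.
Simple pole: residue = g(a) at a = -5/3, which is 2693/373388.
At the order-3 pole 4 set g(ν) = (ν - (4))^3*f(ν) = (-11*ν**2/12 - 22*ν/15 - 23/19)/(ν + 5/3).
Order-3 pole: residue = g''(a)/2; g''(4) = -2693/186694, so the residue is -2693/373388.
List the singular points by increasing real part (a conjugate pair: the negative imaginary part first).


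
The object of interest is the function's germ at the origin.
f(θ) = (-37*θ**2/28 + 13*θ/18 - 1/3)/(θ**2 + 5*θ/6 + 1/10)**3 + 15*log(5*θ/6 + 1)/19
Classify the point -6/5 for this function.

The point is a logarithmic branch point.

The term (15/19)*log(1 - θ/(-6/5)) has argument 1 - -6/5/(-6/5) = 0 at -6/5: a logarithmic (infinitely-sheeted) branch point; the remaining terms are analytic or single-valued there.


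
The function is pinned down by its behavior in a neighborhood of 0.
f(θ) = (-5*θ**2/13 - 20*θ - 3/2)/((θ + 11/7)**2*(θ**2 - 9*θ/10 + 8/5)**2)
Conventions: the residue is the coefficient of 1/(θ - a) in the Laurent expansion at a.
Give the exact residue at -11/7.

The residue is 200768430100/252200737139.

At the order-2 pole -11/7 set g(θ) = (θ - (-11/7))^2*f(θ) = (-5*θ**2/13 - 20*θ - 3/2)/(θ**2 - 9*θ/10 + 8/5)**2.
Order-2 pole: residue = g'(a); g'(-11/7) = 200768430100/252200737139, so the residue is 200768430100/252200737139.


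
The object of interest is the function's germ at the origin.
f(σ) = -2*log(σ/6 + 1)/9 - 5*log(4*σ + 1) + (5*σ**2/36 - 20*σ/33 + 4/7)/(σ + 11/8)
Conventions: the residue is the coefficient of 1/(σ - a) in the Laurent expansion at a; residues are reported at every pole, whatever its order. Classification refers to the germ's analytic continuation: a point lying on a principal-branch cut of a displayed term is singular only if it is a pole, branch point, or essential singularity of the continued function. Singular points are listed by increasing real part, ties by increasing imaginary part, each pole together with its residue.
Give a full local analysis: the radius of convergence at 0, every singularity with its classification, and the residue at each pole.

Denominator factor (σ + 11/8): pole of order 1 at -11/8, modulus 11/8.
Branch term (-5)*log(1 - σ/(-1/4)): its argument vanishes at σ = -1/4, a logarithmic branch point, modulus 1/4.
Branch term (-2/9)*log(1 - σ/(-6)): its argument vanishes at σ = -6, a logarithmic branch point, modulus 6.
The radius of convergence is the smallest modulus among the singular points: 1/4.
The branch terms are analytic at -11/8 and contribute nothing to the residue; only the rational part matters.
At the order-1 pole -11/8 set g(σ) = (σ - (-11/8))*(rational part) = 5*σ**2/36 - 20*σ/33 + 4/7.
Simple pole: residue = g(a) at a = -11/8, which is 26891/16128.
List the singular points by increasing real part (a conjugate pair: the negative imaginary part first).

Radius of convergence at 0: 1/4.
At -6: a logarithmic branch point.
At -11/8: a pole of order 1; residue 26891/16128.
At -1/4: a logarithmic branch point.


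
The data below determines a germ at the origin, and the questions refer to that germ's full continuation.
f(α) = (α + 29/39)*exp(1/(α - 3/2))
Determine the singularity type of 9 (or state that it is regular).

There is no denominator, hence no pole anywhere.
The essential point of exp(1/(α - (3/2))) is 3/2, not 9.
So the germ continues analytically to 9.

The point is a regular point.


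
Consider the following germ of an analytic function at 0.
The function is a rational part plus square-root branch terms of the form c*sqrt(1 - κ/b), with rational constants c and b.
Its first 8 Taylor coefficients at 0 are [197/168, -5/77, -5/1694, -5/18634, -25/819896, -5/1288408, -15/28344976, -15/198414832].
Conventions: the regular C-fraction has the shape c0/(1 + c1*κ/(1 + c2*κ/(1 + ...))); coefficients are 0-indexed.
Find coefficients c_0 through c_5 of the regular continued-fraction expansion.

Taylor coefficients (read off): a_0 = 197/168, a_1 = -5/77, a_2 = -5/1694, a_3 = -5/18634, a_4 = -25/819896, a_5 = -5/1288408.
c0 = a_0 = 197/168. Peel one level at a time: if S = 1 + c*κ/S' with S'(0) = 1, then c is the κ-coefficient of S and S' = c*κ/(S - 1).
S_1 = c0/f = 1 + (120/2167)*κ + (26220/4695889)*κ^2 + ...; c1 = 120/2167.
S_2 = c1*κ/(S_1 - 1) = 1 + (-437/4334)*κ + (-1/484)*κ^2 + ...; c2 = -437/4334.
S_3 = c2*κ/(S_2 - 1) = 1 + (-197/9614)*κ + (-133369/92428996)*κ^2 + ...; c3 = -197/9614.
S_4 = c3*κ/(S_3 - 1) = 1 + (-677/9614)*κ + (-1/484)*κ^2 + ...; c4 = -677/9614.
S_5 = c4*κ/(S_4 - 1) = 1 + (-437/14894)*κ + ...; c5 = -437/14894.

The regular C-fraction coefficients are [197/168, 120/2167, -437/4334, -197/9614, -677/9614, -437/14894].


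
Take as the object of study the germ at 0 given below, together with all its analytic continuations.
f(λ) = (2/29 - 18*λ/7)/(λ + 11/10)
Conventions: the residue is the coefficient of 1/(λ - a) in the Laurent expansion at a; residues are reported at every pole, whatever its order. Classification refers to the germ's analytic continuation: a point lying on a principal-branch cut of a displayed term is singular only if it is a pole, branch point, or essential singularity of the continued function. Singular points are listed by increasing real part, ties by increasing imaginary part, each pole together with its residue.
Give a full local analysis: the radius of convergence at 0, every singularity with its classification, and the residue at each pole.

Denominator factor (λ + 11/10): pole of order 1 at -11/10, modulus 11/10.
The radius of convergence is the smallest modulus among the singular points: 11/10.
At the order-1 pole -11/10 set g(λ) = (λ - (-11/10))*f(λ) = 2/29 - 18*λ/7.
Simple pole: residue = g(a) at a = -11/10, which is 2941/1015.

Radius of convergence at 0: 11/10.
At -11/10: a pole of order 1; residue 2941/1015.


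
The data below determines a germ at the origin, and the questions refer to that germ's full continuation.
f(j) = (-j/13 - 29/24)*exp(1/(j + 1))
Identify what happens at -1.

The exponent 1/(j - (-1)) has a pole at -1, so exp(1/(j - (-1))) takes every nonzero value near it: an essential singularity (not a pole of any order).

The point is an essential singularity.


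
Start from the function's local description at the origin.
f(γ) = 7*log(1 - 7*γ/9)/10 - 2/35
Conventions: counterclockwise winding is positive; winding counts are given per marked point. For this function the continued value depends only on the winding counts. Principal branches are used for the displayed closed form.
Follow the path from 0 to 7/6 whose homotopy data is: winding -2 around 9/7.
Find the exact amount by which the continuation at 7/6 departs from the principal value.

Continued minus principal equals -(14/5)*pi*i.

The rational part is single-valued and drops out of the difference; each branch term changes only by its own monodromy.
(7/10)*log(1 - γ/(9/7)): each positive loop around 9/7 adds 2*pi*i to the log, so winding -2 contributes (7/10)*(-2)*2*pi*i = -(14/5)*pi*i.
Summing the contributions at γ = 7/6 gives -(14/5)*pi*i.


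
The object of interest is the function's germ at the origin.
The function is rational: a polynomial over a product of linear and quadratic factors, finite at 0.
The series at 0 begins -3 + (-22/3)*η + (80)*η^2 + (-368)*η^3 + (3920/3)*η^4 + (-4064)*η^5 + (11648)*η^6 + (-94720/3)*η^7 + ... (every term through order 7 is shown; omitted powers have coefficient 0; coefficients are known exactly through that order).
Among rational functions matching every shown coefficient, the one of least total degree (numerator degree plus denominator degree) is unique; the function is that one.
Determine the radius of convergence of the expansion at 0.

No rational of total degree below 4 reproduces all 8 coefficients; solving the [1/3] Pade equations on them gives f(η) = (-19*η/6 - 3/8)/(η + 1/2)**3, whose expansion matches every shown term.
Denominator factor (η + 1/2)^3: pole of order 3 at -1/2, modulus 1/2.
The radius of convergence is the smallest modulus among the singular points: 1/2.

The radius of convergence is 1/2.


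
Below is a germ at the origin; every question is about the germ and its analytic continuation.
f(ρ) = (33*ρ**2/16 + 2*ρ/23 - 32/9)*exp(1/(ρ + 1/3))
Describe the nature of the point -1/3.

The point is an essential singularity.

The exponent 1/(ρ - (-1/3)) has a pole at -1/3, so exp(1/(ρ - (-1/3))) takes every nonzero value near it: an essential singularity (not a pole of any order).


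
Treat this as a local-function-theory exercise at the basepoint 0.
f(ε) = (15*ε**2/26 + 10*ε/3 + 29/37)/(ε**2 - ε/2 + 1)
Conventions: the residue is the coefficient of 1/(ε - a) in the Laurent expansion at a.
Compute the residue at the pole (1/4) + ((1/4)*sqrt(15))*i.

The factor ε**2 - ε/2 + 1 splits as (ε - a)(ε - a') with a = (1/4) + ((1/4)*sqrt(15))*i, a' = (1/4) - ((1/4)*sqrt(15))*i. At the order-1 pole a set g(ε) = (ε - a)*f(ε) = [15*ε**2/26 + 10*ε/3 + 29/37] / (ε - a').
Simple pole: residue = g(a) at a = (1/4) + ((1/4)*sqrt(15))*i, which is (565/312) - ((25681/173160)*sqrt(15))*i.

The residue is (565/312) - ((25681/173160)*sqrt(15))*i.


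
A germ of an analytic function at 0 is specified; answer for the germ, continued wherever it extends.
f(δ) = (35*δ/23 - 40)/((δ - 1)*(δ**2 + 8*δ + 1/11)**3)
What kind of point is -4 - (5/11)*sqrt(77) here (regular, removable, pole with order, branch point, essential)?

The denominator factor δ**2 + 8*δ + 1/11 vanishes at -4 - (5/11)*sqrt(77) and appears to the power 3; the numerator there equals -1060/23 - (175/253)*sqrt(77), nonzero, and no other factor vanishes.
Hence a pole whose order is the multiplicity, 3.

The point is a pole of order 3.


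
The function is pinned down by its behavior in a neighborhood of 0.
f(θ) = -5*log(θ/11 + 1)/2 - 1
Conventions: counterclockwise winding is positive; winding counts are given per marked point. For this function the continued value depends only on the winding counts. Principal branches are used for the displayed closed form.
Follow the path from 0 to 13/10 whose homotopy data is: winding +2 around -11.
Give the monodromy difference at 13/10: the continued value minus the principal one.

The rational part is single-valued and drops out of the difference; each branch term changes only by its own monodromy.
(-5/2)*log(1 - θ/(-11)): each positive loop around -11 adds 2*pi*i to the log, so winding +2 contributes (-5/2)*(2)*2*pi*i = -(10)*pi*i.
Summing the contributions at θ = 13/10 gives -(10)*pi*i.

Continued minus principal equals -(10)*pi*i.


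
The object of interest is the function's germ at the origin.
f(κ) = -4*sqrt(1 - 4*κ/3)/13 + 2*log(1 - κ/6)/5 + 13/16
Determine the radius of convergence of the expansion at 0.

Branch term (-4/13)*sqrt(1 - κ/(3/4)): its argument vanishes at κ = 3/4, a square-root branch point, modulus 3/4.
Branch term (2/5)*log(1 - κ/(6)): its argument vanishes at κ = 6, a logarithmic branch point, modulus 6.
The radius of convergence is the smallest modulus among the singular points: 3/4.

The radius of convergence is 3/4.


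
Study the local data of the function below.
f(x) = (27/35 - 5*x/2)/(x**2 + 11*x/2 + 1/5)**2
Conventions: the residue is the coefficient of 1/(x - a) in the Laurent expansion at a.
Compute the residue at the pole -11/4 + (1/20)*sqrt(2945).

The factor x**2 + 11*x/2 + 1/5 splits as (x - a)(x - a') with a = -11/4 + (1/20)*sqrt(2945), a' = -11/4 - (1/20)*sqrt(2945). At the order-2 pole a set g(x) = (x - a)^2*f(x) = [27/35 - 5*x/2] / (x - a')^2.
Order-2 pole: residue = g'(a); g'(-11/4 + (1/20)*sqrt(2945)) = -(4282/2428447)*sqrt(2945), so the residue is -(4282/2428447)*sqrt(2945).

The residue is -(4282/2428447)*sqrt(2945).


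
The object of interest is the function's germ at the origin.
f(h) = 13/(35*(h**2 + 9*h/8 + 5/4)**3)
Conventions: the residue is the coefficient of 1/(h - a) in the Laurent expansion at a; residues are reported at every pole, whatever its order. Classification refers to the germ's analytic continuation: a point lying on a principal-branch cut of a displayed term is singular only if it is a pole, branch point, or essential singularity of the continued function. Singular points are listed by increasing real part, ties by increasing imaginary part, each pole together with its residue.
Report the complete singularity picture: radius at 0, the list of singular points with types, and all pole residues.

Radius of convergence at 0: (1/2)*sqrt(5).
At (-9/16) - ((1/16)*sqrt(239))*i: a pole of order 3; residue ((2555904/477817165)*sqrt(239))*i.
At (-9/16) + ((1/16)*sqrt(239))*i: a pole of order 3; residue -((2555904/477817165)*sqrt(239))*i.

Denominator factor (h**2 + 9*h/8 + 5/4)^3: discriminant -239/64, complex-conjugate roots (-9/16) + ((1/16)*sqrt(239))*i and (-9/16) - ((1/16)*sqrt(239))*i; poles of order 3, moduli (1/2)*sqrt(5) and (1/2)*sqrt(5).
The radius of convergence is the smallest modulus among the singular points: (1/2)*sqrt(5).
The factor h**2 + 9*h/8 + 5/4 splits as (h - a)(h - a') with a = (-9/16) - ((1/16)*sqrt(239))*i, a' = (-9/16) + ((1/16)*sqrt(239))*i. At the order-3 pole a set g(h) = (h - a)^3*f(h) = [13/35] / (h - a')^3.
Order-3 pole: residue = g''(a)/2; g''((-9/16) - ((1/16)*sqrt(239))*i) = ((5111808/477817165)*sqrt(239))*i, so the residue is ((2555904/477817165)*sqrt(239))*i.
The factor h**2 + 9*h/8 + 5/4 splits as (h - a)(h - a') with a = (-9/16) + ((1/16)*sqrt(239))*i, a' = (-9/16) - ((1/16)*sqrt(239))*i. At the order-3 pole a set g(h) = (h - a)^3*f(h) = [13/35] / (h - a')^3.
Order-3 pole: residue = g''(a)/2; g''((-9/16) + ((1/16)*sqrt(239))*i) = -((5111808/477817165)*sqrt(239))*i, so the residue is -((2555904/477817165)*sqrt(239))*i.
List the singular points by increasing real part (a conjugate pair: the negative imaginary part first).


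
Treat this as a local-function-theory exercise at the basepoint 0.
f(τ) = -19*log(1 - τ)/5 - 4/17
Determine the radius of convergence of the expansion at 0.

Branch term (-19/5)*log(1 - τ/(1)): its argument vanishes at τ = 1, a logarithmic branch point, modulus 1.
The radius of convergence is the smallest modulus among the singular points: 1.

The radius of convergence is 1.


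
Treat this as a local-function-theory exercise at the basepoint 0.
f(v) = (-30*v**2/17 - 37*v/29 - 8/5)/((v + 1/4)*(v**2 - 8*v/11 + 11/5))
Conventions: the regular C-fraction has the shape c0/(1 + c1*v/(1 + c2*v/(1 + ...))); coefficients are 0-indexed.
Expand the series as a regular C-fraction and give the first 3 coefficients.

Taylor coefficients (expand at 0): a_0 = -32/11, a_1 = 322492/38599, a_2 = -2889357096/79398143.
c0 = a_0 = -32/11. Peel one level at a time: if S = 1 + c*v/S' with S'(0) = 1, then c is the v-coefficient of S and S' = c*v/(S - 1).
S_1 = c0/f = 1 + (80623/28072)*v + (-471748375/110715968)*v^2 + ...; c1 = 80623/28072.
S_2 = c1*v/(S_1 - 1) = 1 + (471748375/317977112)*v + ...; c2 = 471748375/317977112.

The regular C-fraction coefficients are [-32/11, 80623/28072, 471748375/317977112].


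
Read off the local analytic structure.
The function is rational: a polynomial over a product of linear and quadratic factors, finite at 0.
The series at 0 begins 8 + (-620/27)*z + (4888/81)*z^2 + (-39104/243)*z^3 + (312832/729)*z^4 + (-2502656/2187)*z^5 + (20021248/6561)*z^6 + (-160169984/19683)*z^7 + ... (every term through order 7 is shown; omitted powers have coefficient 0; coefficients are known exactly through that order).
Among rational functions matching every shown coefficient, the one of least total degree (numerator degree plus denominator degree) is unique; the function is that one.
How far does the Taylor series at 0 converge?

The radius of convergence is 3/8.

No rational of total degree below 3 reproduces all 8 coefficients; solving the [2/1] Pade equations on them gives f(z) = (-z**2/3 - 11*z/18 + 3)/(z + 3/8), whose expansion matches every shown term.
Denominator factor (z + 3/8): pole of order 1 at -3/8, modulus 3/8.
The radius of convergence is the smallest modulus among the singular points: 3/8.


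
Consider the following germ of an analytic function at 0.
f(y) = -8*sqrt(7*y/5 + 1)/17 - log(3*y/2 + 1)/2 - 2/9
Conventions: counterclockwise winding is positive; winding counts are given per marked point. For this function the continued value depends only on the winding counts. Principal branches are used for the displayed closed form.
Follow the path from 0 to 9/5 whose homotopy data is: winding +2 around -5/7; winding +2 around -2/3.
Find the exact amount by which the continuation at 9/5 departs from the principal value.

The rational part is single-valued and drops out of the difference; each branch term changes only by its own monodromy.
(-1/2)*log(1 - y/(-2/3)): each positive loop around -2/3 adds 2*pi*i to the log, so winding +2 contributes (-1/2)*(2)*2*pi*i = -(2)*pi*i.
(-8/17)*sqrt(1 - y/(-5/7)): winding +2 is even, the square root returns to the same sheet, contribution 0.
Summing the contributions at y = 9/5 gives -(2)*pi*i.

Continued minus principal equals -(2)*pi*i.


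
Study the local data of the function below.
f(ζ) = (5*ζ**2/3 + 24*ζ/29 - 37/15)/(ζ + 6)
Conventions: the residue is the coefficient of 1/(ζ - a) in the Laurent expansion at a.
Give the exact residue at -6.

At the order-1 pole -6 set g(ζ) = (ζ - (-6))*f(ζ) = 5*ζ**2/3 + 24*ζ/29 - 37/15.
Simple pole: residue = g(a) at a = -6, which is 22867/435.

The residue is 22867/435.


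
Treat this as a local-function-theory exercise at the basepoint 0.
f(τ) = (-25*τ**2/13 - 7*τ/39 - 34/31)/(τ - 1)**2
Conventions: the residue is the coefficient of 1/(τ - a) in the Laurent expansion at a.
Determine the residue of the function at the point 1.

At the order-2 pole 1 set g(τ) = (τ - (1))^2*f(τ) = -25*τ**2/13 - 7*τ/39 - 34/31.
Order-2 pole: residue = g'(a); g'(1) = -157/39, so the residue is -157/39.

The residue is -157/39.


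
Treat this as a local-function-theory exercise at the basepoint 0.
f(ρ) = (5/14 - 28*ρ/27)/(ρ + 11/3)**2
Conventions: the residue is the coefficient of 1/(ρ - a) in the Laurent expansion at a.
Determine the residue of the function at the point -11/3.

The residue is -28/27.

At the order-2 pole -11/3 set g(ρ) = (ρ - (-11/3))^2*f(ρ) = 5/14 - 28*ρ/27.
Order-2 pole: residue = g'(a); g'(-11/3) = -28/27, so the residue is -28/27.


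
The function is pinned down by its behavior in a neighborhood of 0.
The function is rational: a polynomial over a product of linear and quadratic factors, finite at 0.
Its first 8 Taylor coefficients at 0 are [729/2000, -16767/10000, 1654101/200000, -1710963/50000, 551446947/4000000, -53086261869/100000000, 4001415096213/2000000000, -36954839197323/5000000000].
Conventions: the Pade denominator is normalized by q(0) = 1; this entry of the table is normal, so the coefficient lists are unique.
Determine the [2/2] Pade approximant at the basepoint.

The Pade approximant has numerator coefficients [729/2000, 8680203/230522500, 12925347147/9220900000]; denominator coefficients [1, 433687/92209, 5146857/1844180].


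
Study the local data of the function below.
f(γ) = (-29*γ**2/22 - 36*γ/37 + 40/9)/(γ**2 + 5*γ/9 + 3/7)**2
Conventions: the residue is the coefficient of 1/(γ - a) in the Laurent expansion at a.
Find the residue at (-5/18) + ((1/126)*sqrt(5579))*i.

The residue is -((17237529/258530063)*sqrt(5579))*i.

The factor γ**2 + 5*γ/9 + 3/7 splits as (γ - a)(γ - a') with a = (-5/18) + ((1/126)*sqrt(5579))*i, a' = (-5/18) - ((1/126)*sqrt(5579))*i. At the order-2 pole a set g(γ) = (γ - a)^2*f(γ) = [-29*γ**2/22 - 36*γ/37 + 40/9] / (γ - a')^2.
Order-2 pole: residue = g'(a); g'((-5/18) + ((1/126)*sqrt(5579))*i) = -((17237529/258530063)*sqrt(5579))*i, so the residue is -((17237529/258530063)*sqrt(5579))*i.


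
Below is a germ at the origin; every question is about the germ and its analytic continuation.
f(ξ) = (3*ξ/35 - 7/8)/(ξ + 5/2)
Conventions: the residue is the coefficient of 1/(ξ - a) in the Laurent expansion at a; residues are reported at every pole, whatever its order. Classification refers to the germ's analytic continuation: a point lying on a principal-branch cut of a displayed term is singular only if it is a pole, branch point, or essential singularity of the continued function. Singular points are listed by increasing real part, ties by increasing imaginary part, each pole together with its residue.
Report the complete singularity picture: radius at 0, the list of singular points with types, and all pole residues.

Radius of convergence at 0: 5/2.
At -5/2: a pole of order 1; residue -61/56.

Denominator factor (ξ + 5/2): pole of order 1 at -5/2, modulus 5/2.
The radius of convergence is the smallest modulus among the singular points: 5/2.
At the order-1 pole -5/2 set g(ξ) = (ξ - (-5/2))*f(ξ) = 3*ξ/35 - 7/8.
Simple pole: residue = g(a) at a = -5/2, which is -61/56.


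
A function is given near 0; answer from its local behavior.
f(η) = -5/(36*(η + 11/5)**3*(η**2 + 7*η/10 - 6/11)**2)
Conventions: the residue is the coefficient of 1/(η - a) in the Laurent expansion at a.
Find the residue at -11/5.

The residue is -2169363625/25286677443.

At the order-3 pole -11/5 set g(η) = (η - (-11/5))^3*f(η) = -5/(36*(η**2 + 7*η/10 - 6/11)**2).
Order-3 pole: residue = g''(a)/2; g''(-11/5) = -4338727250/25286677443, so the residue is -2169363625/25286677443.


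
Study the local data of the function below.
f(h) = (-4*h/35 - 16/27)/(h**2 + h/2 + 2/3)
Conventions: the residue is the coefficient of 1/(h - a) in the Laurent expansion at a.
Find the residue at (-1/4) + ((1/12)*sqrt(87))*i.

The residue is (-2/35) + ((1066/27405)*sqrt(87))*i.

The factor h**2 + h/2 + 2/3 splits as (h - a)(h - a') with a = (-1/4) + ((1/12)*sqrt(87))*i, a' = (-1/4) - ((1/12)*sqrt(87))*i. At the order-1 pole a set g(h) = (h - a)*f(h) = [-4*h/35 - 16/27] / (h - a').
Simple pole: residue = g(a) at a = (-1/4) + ((1/12)*sqrt(87))*i, which is (-2/35) + ((1066/27405)*sqrt(87))*i.


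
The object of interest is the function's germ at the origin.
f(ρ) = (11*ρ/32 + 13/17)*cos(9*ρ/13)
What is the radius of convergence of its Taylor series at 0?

The factor cos(9*ρ/13) is entire and contributes no finite singular point.
The polynomial part has no poles.
No finite singular points: the Taylor series at 0 converges everywhere.

The radius of convergence is infinite.


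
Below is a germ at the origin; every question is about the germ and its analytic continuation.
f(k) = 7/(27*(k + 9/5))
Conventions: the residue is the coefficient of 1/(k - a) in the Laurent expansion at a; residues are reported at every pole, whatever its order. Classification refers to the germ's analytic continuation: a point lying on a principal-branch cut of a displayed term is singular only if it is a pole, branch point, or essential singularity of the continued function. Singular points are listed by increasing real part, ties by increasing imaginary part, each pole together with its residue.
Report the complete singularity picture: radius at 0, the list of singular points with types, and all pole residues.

Denominator factor (k + 9/5): pole of order 1 at -9/5, modulus 9/5.
The radius of convergence is the smallest modulus among the singular points: 9/5.
At the order-1 pole -9/5 set g(k) = (k - (-9/5))*f(k) = 7/27.
Simple pole: residue = g(a) at a = -9/5, which is 7/27.

Radius of convergence at 0: 9/5.
At -9/5: a pole of order 1; residue 7/27.


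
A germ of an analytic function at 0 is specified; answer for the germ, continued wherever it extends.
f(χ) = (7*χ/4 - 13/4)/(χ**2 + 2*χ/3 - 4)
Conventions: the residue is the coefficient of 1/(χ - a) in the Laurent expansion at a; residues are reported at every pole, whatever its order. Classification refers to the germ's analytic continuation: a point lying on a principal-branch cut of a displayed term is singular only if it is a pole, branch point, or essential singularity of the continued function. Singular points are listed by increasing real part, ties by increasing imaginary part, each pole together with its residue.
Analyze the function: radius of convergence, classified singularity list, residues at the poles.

Denominator factor (χ**2 + 2*χ/3 - 4): discriminant 148/9, real irrational roots -1/3 + (1/3)*sqrt(37) and -1/3 - (1/3)*sqrt(37); poles of order 1, moduli -1/3 + (1/3)*sqrt(37) and 1/3 + (1/3)*sqrt(37).
The radius of convergence is the smallest modulus among the singular points: -1/3 + (1/3)*sqrt(37).
The factor χ**2 + 2*χ/3 - 4 splits as (χ - a)(χ - a') with a = -1/3 - (1/3)*sqrt(37), a' = -1/3 + (1/3)*sqrt(37). At the order-1 pole a set g(χ) = (χ - a)*f(χ) = [7*χ/4 - 13/4] / (χ - a').
Simple pole: residue = g(a) at a = -1/3 - (1/3)*sqrt(37), which is 7/8 + (23/148)*sqrt(37).
The factor χ**2 + 2*χ/3 - 4 splits as (χ - a)(χ - a') with a = -1/3 + (1/3)*sqrt(37), a' = -1/3 - (1/3)*sqrt(37). At the order-1 pole a set g(χ) = (χ - a)*f(χ) = [7*χ/4 - 13/4] / (χ - a').
Simple pole: residue = g(a) at a = -1/3 + (1/3)*sqrt(37), which is 7/8 - (23/148)*sqrt(37).
List the singular points by increasing real part (a conjugate pair: the negative imaginary part first).

Radius of convergence at 0: -1/3 + (1/3)*sqrt(37).
At -1/3 - (1/3)*sqrt(37): a pole of order 1; residue 7/8 + (23/148)*sqrt(37).
At -1/3 + (1/3)*sqrt(37): a pole of order 1; residue 7/8 - (23/148)*sqrt(37).


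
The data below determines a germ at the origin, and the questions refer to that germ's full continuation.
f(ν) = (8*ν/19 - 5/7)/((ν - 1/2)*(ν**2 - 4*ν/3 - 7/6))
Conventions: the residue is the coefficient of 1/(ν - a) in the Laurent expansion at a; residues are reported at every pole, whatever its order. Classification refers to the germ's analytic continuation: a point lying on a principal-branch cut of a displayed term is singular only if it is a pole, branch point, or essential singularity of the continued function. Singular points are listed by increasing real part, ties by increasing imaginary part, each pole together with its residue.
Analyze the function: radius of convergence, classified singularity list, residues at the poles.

Radius of convergence at 0: 1/2.
At 2/3 - (1/6)*sqrt(58): a pole of order 1; residue -402/2527 - (1797/73283)*sqrt(58).
At 1/2: a pole of order 1; residue 804/2527.
At 2/3 + (1/6)*sqrt(58): a pole of order 1; residue -402/2527 + (1797/73283)*sqrt(58).


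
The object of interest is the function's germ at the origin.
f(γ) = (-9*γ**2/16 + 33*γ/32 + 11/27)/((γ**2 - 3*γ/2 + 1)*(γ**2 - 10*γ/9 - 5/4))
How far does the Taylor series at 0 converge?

Denominator factor (γ**2 - 10*γ/9 - 5/4): discriminant 505/81, real irrational roots 5/9 + (1/18)*sqrt(505) and 5/9 - (1/18)*sqrt(505); poles of order 1, moduli 5/9 + (1/18)*sqrt(505) and -5/9 + (1/18)*sqrt(505).
Denominator factor (γ**2 - 3*γ/2 + 1): discriminant -7/4, complex-conjugate roots (3/4) + ((1/4)*sqrt(7))*i and (3/4) - ((1/4)*sqrt(7))*i; poles of order 1, moduli 1 and 1.
The radius of convergence is the smallest modulus among the singular points: -5/9 + (1/18)*sqrt(505).

The radius of convergence is -5/9 + (1/18)*sqrt(505).


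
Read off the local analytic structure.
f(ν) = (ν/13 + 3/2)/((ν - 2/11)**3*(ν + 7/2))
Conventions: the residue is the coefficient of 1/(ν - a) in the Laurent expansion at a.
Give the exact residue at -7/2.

At the order-1 pole -7/2 set g(ν) = (ν - (-7/2))*f(ν) = (ν/13 + 3/2)/(ν - 2/11)**3.
Simple pole: residue = g(a) at a = -7/2, which is -170368/6908733.

The residue is -170368/6908733.


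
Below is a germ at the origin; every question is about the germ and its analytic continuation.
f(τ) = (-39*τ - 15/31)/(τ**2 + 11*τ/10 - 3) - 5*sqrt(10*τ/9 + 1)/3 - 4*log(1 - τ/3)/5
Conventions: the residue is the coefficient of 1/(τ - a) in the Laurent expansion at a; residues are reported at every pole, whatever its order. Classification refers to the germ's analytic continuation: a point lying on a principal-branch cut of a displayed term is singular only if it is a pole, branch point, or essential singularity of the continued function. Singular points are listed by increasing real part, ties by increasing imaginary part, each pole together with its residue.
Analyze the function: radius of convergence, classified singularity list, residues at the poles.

Radius of convergence at 0: 9/10.
At -11/20 - (1/20)*sqrt(1321): a pole of order 1; residue -39/2 - (12999/81902)*sqrt(1321).
At -9/10: an algebraic (square-root) branch point.
At -11/20 + (1/20)*sqrt(1321): a pole of order 1; residue -39/2 + (12999/81902)*sqrt(1321).
At 3: a logarithmic branch point.


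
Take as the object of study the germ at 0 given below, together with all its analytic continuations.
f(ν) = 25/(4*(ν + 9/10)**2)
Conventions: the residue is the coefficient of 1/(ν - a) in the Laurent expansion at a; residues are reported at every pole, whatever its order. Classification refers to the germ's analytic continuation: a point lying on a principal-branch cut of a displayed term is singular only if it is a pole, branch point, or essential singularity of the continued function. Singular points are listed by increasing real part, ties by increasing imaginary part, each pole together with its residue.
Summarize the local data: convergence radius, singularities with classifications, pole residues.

Radius of convergence at 0: 9/10.
At -9/10: a pole of order 2; residue 0.

Denominator factor (ν + 9/10)^2: pole of order 2 at -9/10, modulus 9/10.
The radius of convergence is the smallest modulus among the singular points: 9/10.
At the order-2 pole -9/10 set g(ν) = (ν - (-9/10))^2*f(ν) = 25/4.
Order-2 pole: residue = g'(a); g'(-9/10) = 0, so the residue is 0.


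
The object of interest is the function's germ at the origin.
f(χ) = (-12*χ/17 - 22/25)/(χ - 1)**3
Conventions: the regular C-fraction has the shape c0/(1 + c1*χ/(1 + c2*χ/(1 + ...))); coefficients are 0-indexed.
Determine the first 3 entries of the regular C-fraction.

The regular C-fraction coefficients are [22/25, -711/187, 70519/44319].

Taylor coefficients (expand at 0): a_0 = 22/25, a_1 = 1422/425, a_2 = 3144/425.
c0 = a_0 = 22/25. Peel one level at a time: if S = 1 + c*χ/S' with S'(0) = 1, then c is the χ-coefficient of S and S' = c*χ/(S - 1).
S_1 = c0/f = 1 + (-711/187)*χ + (211557/34969)*χ^2 + ...; c1 = -711/187.
S_2 = c1*χ/(S_1 - 1) = 1 + (70519/44319)*χ + ...; c2 = 70519/44319.


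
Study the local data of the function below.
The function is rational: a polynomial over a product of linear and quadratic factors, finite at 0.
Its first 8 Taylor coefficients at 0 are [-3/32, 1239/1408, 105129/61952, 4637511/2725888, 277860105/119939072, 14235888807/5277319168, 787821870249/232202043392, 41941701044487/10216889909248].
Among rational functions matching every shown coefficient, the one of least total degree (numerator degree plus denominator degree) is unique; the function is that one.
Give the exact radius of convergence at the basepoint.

No rational of total degree below 4 reproduces all 8 coefficients; solving the [2/2] Pade equations on them gives f(x) = (-18*x**2/11 - 5*x/4 + 1/8)/(x**2 + 9*x/11 - 4/3), whose expansion matches every shown term.
Denominator factor (x**2 + 9*x/11 - 4/3): discriminant 2179/363, real irrational roots -9/22 + (1/66)*sqrt(6537) and -9/22 - (1/66)*sqrt(6537); poles of order 1, moduli -9/22 + (1/66)*sqrt(6537) and 9/22 + (1/66)*sqrt(6537).
The radius of convergence is the smallest modulus among the singular points: -9/22 + (1/66)*sqrt(6537).

The radius of convergence is -9/22 + (1/66)*sqrt(6537).


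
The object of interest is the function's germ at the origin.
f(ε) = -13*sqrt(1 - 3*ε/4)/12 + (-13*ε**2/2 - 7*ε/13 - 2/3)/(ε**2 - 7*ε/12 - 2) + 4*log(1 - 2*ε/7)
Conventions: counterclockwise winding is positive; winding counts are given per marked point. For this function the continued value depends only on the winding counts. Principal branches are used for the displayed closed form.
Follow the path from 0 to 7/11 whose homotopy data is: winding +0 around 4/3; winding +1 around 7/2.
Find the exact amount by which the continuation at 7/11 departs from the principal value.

Continued minus principal equals (8)*pi*i.

The rational part is single-valued and drops out of the difference; each branch term changes only by its own monodromy.
(4)*log(1 - ε/(7/2)): each positive loop around 7/2 adds 2*pi*i to the log, so winding +1 contributes (4)*(1)*2*pi*i = (8)*pi*i.
(-13/12)*sqrt(1 - ε/(4/3)): winding +0 is even, the square root returns to the same sheet, contribution 0.
Summing the contributions at ε = 7/11 gives (8)*pi*i.


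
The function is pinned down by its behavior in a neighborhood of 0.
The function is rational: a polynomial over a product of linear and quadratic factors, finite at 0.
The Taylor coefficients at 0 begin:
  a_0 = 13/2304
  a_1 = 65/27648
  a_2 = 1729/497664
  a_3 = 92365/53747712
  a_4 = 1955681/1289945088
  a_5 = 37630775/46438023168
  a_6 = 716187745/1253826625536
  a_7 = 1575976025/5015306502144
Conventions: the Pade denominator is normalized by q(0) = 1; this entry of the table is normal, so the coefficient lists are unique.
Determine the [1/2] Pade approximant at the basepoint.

Taylor coefficients needed (read off): a_0 = 13/2304, a_1 = 65/27648, a_2 = 1729/497664, a_3 = 92365/53747712.
Write the denominator as Q(κ) = 1 + q1*κ + q2*κ^2. Requiring Q*f - P = O(κ^4) with deg P <= 1 kills the coefficients of κ^2..κ^3 in Q*f:
  κ^2: a_2 + q1*a_1 + q2*a_0 = 0, i.e. 1729/497664 + (65/27648)*q1 + (13/2304)*q2 = 0.
  κ^3: a_3 + q1*a_2 + q2*a_1 = 0, i.e. 92365/53747712 + (1729/497664)*q1 + (65/27648)*q2 = 0.
Solving this linear system: q1 = -560/5157, q2 = -70609/123768.
The numerator is Q*f truncated at degree 1: P0 = a_0 = 13/2304; P1 = a_1 + q1*a_0 = 82615/47526912.

The Pade approximant has numerator coefficients [13/2304, 82615/47526912]; denominator coefficients [1, -560/5157, -70609/123768].


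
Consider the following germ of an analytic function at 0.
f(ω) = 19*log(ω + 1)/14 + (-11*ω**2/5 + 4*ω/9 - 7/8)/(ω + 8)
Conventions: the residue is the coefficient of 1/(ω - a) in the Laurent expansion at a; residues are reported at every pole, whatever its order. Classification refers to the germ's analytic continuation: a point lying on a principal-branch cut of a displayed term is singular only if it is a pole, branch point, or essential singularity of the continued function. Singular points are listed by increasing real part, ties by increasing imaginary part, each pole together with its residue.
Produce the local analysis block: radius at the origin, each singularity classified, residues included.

Radius of convergence at 0: 1.
At -8: a pole of order 1; residue -52283/360.
At -1: a logarithmic branch point.

Denominator factor (ω + 8): pole of order 1 at -8, modulus 8.
Branch term (19/14)*log(1 - ω/(-1)): its argument vanishes at ω = -1, a logarithmic branch point, modulus 1.
The radius of convergence is the smallest modulus among the singular points: 1.
The branch term is analytic at -8 and contributes nothing to the residue; only the rational part matters.
At the order-1 pole -8 set g(ω) = (ω - (-8))*(rational part) = -11*ω**2/5 + 4*ω/9 - 7/8.
Simple pole: residue = g(a) at a = -8, which is -52283/360.
List the singular points by increasing real part (a conjugate pair: the negative imaginary part first).


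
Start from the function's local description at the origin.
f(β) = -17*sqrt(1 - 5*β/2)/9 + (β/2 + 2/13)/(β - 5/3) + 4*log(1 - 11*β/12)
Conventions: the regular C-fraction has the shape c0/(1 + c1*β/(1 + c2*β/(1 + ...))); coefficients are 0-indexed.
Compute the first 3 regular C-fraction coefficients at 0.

Taylor coefficients (expand at 0): a_0 = -1159/585, a_1 = -19433/11700, a_2 = -195667/468000.
c0 = a_0 = -1159/585. Peel one level at a time: if S = 1 + c*β/S' with S'(0) = 1, then c is the β-coefficient of S and S' = c*β/(S - 1).
S_1 = c0/f = 1 + (-19433/23180)*β + (21140197/42984992)*β^2 + ...; c1 = -19433/23180.
S_2 = c1*β/(S_1 - 1) = 1 + (105700985/180182776)*β + ...; c2 = 105700985/180182776.

The regular C-fraction coefficients are [-1159/585, -19433/23180, 105700985/180182776].


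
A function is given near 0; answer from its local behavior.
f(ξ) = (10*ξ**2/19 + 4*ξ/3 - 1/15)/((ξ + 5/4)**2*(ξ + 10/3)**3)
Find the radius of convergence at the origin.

Denominator factor (ξ + 10/3)^3: pole of order 3 at -10/3, modulus 10/3.
Denominator factor (ξ + 5/4)^2: pole of order 2 at -5/4, modulus 5/4.
The radius of convergence is the smallest modulus among the singular points: 5/4.

The radius of convergence is 5/4.


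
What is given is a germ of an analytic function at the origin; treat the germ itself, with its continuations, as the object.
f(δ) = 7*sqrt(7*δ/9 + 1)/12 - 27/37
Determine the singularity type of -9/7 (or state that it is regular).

The point is an algebraic (square-root) branch point.

The term (7/12)*sqrt(1 - δ/(-9/7)) has argument 1 - -9/7/(-9/7) = 0 at -9/7: a square-root (algebraic, two-sheeted) branch point; the remaining terms are analytic or single-valued there.


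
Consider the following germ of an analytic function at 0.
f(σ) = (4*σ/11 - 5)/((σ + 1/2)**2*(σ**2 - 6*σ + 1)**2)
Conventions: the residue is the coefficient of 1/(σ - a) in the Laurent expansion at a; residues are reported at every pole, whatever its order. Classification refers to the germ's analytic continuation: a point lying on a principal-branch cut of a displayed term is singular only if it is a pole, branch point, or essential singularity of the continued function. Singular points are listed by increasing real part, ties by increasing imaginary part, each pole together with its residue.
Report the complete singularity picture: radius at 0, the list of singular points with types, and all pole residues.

Radius of convergence at 0: 3 - (2)*sqrt(2).
At -1/2: a pole of order 2; residue -4544/4913.
At 3 - (2)*sqrt(2): a pole of order 2; residue 2272/4913 + (563317/1729376)*sqrt(2).
At 3 + (2)*sqrt(2): a pole of order 2; residue 2272/4913 - (563317/1729376)*sqrt(2).
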